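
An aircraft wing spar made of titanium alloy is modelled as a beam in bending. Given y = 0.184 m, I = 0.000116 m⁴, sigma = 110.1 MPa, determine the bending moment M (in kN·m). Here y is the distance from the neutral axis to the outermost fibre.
Model: a beam in bending, so sigma = (M·y) / I.
Solve for M: M = (sigma·I) / y.
Convert to SI units:
  sigma = 110.1 MPa = 1.101 × 10⁸ Pa
Substitute:
  M = ((1.101 × 10⁸) × 0.000116) / 0.184
  M = 69410 N·m
Convert: M = 69410 N·m = 69.41 kN·m
Final answer: M = 69.41 kN·m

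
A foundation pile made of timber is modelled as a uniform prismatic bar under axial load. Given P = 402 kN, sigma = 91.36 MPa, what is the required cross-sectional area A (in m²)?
Model: a uniform prismatic bar under axial load, so sigma = P / A.
Solve for A: A = P / sigma.
Convert to SI units:
  P = 402 kN = 402000 N
  sigma = 91.36 MPa = 9.136 × 10⁷ Pa
Substitute:
  A = 402000 / (9.136 × 10⁷)
  A = 0.0044 m²
Final answer: A = 0.0044 m²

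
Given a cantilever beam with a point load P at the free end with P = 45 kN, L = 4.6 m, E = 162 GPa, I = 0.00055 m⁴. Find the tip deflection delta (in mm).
Model: a cantilever beam with a point load P at the free end, so delta = (P·L^3) / (3·E·I).
Convert to SI units:
  P = 45 kN = 45000 N
  E = 162 GPa = 1.62 × 10¹¹ Pa
Substitute:
  delta = (45000 × 4.6^3) / (3 × (1.62 × 10¹¹) × 0.00055)
  delta = 0.01639 m
Convert: delta = 0.01639 m = 16.39 mm
Final answer: delta = 16.39 mm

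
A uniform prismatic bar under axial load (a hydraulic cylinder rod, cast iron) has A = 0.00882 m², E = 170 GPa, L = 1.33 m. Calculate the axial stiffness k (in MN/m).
Model: a uniform prismatic bar under axial load, so k = (A·E) / L.
Convert to SI units:
  E = 170 GPa = 1.7 × 10¹¹ Pa
Substitute:
  k = (0.00882 × (1.7 × 10¹¹)) / 1.33
  k = 1.127 × 10⁹ N/m
Convert: k = 1.127 × 10⁹ N/m = 1127 MN/m
Final answer: k = 1127 MN/m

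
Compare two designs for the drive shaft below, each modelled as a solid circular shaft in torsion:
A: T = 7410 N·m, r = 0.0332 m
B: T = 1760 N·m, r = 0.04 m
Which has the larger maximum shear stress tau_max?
Model: a solid circular shaft in torsion, so tau_max = (2·T) / (π·r^3) (SI units).
  A: tau_max = (2 × 7410) / (π × 0.0332^3) = 1.289 × 10⁸ Pa = 128.9 MPa
  B: tau_max = (2 × 1760) / (π × 0.04^3) = 1.751 × 10⁷ Pa = 17.51 MPa
128.9 MPa > 17.51 MPa, so A is larger.
Final answer: A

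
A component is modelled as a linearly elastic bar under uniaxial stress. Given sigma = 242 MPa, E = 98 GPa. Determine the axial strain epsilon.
Model: a linearly elastic bar under uniaxial stress, so epsilon = sigma / E.
Convert to SI units:
  sigma = 242 MPa = 2.42 × 10⁸ Pa
  E = 98 GPa = 9.8 × 10¹⁰ Pa
Substitute:
  epsilon = (2.42 × 10⁸) / (9.8 × 10¹⁰)
  epsilon = 0.002469
Final answer: epsilon = 0.002469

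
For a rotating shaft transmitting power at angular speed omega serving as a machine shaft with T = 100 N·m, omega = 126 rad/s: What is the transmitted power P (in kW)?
Model: a rotating shaft transmitting power at angular speed omega, so P = T·omega.
Substitute:
  P = 100 × 126
  P = 12600 W
Convert: P = 12600 W = 12.6 kW
Final answer: P = 12.6 kW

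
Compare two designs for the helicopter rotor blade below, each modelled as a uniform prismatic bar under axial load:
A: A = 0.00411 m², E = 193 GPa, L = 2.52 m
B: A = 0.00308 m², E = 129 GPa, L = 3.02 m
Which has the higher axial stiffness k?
Model: a uniform prismatic bar under axial load, so k = (A·E) / L (SI units).
  A: k = (0.00411 × (1.93 × 10¹¹)) / 2.52 = 3.148 × 10⁸ N/m = 314.8 MN/m
  B: k = (0.00308 × (1.29 × 10¹¹)) / 3.02 = 1.316 × 10⁸ N/m = 131.6 MN/m
314.8 MN/m > 131.6 MN/m, so A is larger.
Final answer: A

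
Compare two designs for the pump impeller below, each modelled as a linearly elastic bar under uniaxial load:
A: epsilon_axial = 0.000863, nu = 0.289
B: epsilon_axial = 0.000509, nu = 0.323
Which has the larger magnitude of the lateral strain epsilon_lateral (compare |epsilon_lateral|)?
Model: a linearly elastic bar under uniaxial load, so epsilon_lateral = -nu·epsilon_axial (SI units).
  A: epsilon_lateral = -(0.289 × 0.000863) = -0.0002494
  B: epsilon_lateral = -(0.323 × 0.000509) = -0.0001644
|epsilon_lateral|: A = 0.0002494, B = 0.0001644, so A is larger in magnitude.
Final answer: A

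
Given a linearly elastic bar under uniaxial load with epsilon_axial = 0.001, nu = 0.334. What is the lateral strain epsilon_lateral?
Model: a linearly elastic bar under uniaxial load, so epsilon_lateral = -nu·epsilon_axial.
Substitute:
  epsilon_lateral = -(0.334 × 0.001)
  epsilon_lateral = -0.000334
Final answer: epsilon_lateral = -0.000334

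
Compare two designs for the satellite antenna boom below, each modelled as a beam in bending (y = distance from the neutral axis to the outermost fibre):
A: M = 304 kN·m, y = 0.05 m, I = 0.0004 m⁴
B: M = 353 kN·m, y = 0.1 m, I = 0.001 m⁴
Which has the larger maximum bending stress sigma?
Model: a beam in bending (y = distance from the neutral axis to the outermost fibre), so sigma = (M·y) / I (SI units).
  A: sigma = (304000 × 0.05) / 0.0004 = 3.8 × 10⁷ Pa = 38 MPa
  B: sigma = (353000 × 0.1) / 0.001 = 3.53 × 10⁷ Pa = 35.3 MPa
38 MPa > 35.3 MPa, so A is larger.
Final answer: A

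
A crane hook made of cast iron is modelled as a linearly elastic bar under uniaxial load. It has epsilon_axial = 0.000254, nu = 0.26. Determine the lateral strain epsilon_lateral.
Model: a linearly elastic bar under uniaxial load, so epsilon_lateral = -nu·epsilon_axial.
Substitute:
  epsilon_lateral = -(0.26 × 0.000254)
  epsilon_lateral = -6.604 × 10⁻⁵
Final answer: epsilon_lateral = -6.604 × 10⁻⁵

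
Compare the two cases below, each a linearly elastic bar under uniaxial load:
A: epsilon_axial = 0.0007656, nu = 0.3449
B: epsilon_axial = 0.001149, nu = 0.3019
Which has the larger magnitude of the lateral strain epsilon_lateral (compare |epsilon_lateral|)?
Model: a linearly elastic bar under uniaxial load, so epsilon_lateral = -nu·epsilon_axial (SI units).
  A: epsilon_lateral = -(0.3449 × 0.0007656) = -0.0002641
  B: epsilon_lateral = -(0.3019 × 0.001149) = -0.0003469
|epsilon_lateral|: A = 0.0002641, B = 0.0003469, so B is larger in magnitude.
Final answer: B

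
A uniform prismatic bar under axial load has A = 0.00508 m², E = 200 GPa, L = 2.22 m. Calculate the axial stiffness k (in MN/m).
Model: a uniform prismatic bar under axial load, so k = (A·E) / L.
Convert to SI units:
  E = 200 GPa = 2 × 10¹¹ Pa
Substitute:
  k = (0.00508 × (2 × 10¹¹)) / 2.22
  k = 4.577 × 10⁸ N/m
Convert: k = 4.577 × 10⁸ N/m = 457.7 MN/m
Final answer: k = 457.7 MN/m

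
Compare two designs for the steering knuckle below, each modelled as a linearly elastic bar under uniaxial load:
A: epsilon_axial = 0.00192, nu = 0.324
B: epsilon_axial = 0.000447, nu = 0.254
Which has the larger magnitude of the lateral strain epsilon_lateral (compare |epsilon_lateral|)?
Model: a linearly elastic bar under uniaxial load, so epsilon_lateral = -nu·epsilon_axial (SI units).
  A: epsilon_lateral = -(0.324 × 0.00192) = -0.0006221
  B: epsilon_lateral = -(0.254 × 0.000447) = -0.0001135
|epsilon_lateral|: A = 0.0006221, B = 0.0001135, so A is larger in magnitude.
Final answer: A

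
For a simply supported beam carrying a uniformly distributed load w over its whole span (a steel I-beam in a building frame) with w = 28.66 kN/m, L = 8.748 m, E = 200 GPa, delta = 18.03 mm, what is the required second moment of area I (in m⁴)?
Model: a simply supported beam carrying a uniformly distributed load w over its whole span, so delta = (5·w·L^4) / (384·E·I).
Solve for I: I = (5·w·L^4) / (384·delta·E).
Convert to SI units:
  w = 28.66 kN/m = 28660 N/m
  E = 200 GPa = 2 × 10¹¹ Pa
  delta = 18.03 mm = 0.01803 m
Substitute:
  I = (5 × 28660 × 8.748^4) / (384 × 0.01803 × (2 × 10¹¹))
  I = 0.0006061 m⁴
Final answer: I = 0.0006061 m⁴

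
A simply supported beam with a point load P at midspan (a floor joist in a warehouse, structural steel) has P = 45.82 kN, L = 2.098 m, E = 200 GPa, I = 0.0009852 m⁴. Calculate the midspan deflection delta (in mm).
Model: a simply supported beam with a point load P at midspan, so delta = (P·L^3) / (48·E·I).
Convert to SI units:
  P = 45.82 kN = 45820 N
  E = 200 GPa = 2 × 10¹¹ Pa
Substitute:
  delta = (45820 × 2.098^3) / (48 × (2 × 10¹¹) × 0.0009852)
  delta = 4.474 × 10⁻⁵ m
Convert: delta = 4.474 × 10⁻⁵ m = 0.04474 mm
Final answer: delta = 0.04474 mm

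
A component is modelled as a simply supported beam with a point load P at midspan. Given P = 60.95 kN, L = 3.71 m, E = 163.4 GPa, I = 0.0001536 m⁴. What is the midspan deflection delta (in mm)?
Model: a simply supported beam with a point load P at midspan, so delta = (P·L^3) / (48·E·I).
Convert to SI units:
  P = 60.95 kN = 60950 N
  E = 163.4 GPa = 1.634 × 10¹¹ Pa
Substitute:
  delta = (60950 × 3.71^3) / (48 × (1.634 × 10¹¹) × 0.0001536)
  delta = 0.002584 m
Convert: delta = 0.002584 m = 2.584 mm
Final answer: delta = 2.584 mm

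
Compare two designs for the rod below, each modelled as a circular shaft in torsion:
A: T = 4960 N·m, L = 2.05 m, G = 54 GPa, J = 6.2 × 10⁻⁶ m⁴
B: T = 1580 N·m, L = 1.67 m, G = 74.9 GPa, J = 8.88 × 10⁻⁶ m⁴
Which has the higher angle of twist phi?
Model: a circular shaft in torsion, so phi = (T·L) / (G·J) (SI units).
  A: phi = (4960 × 2.05) / ((5.4 × 10¹⁰) × (6.2 × 10⁻⁶)) = 0.03037 rad = 1.74°
  B: phi = (1580 × 1.67) / ((7.49 × 10¹⁰) × (8.88 × 10⁻⁶)) = 0.003967 rad = 0.2273°
1.74° > 0.2273°, so A is larger.
Final answer: A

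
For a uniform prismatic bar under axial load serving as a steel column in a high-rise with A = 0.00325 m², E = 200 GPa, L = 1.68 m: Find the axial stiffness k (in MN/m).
Model: a uniform prismatic bar under axial load, so k = (A·E) / L.
Convert to SI units:
  E = 200 GPa = 2 × 10¹¹ Pa
Substitute:
  k = (0.00325 × (2 × 10¹¹)) / 1.68
  k = 3.869 × 10⁸ N/m
Convert: k = 3.869 × 10⁸ N/m = 386.9 MN/m
Final answer: k = 386.9 MN/m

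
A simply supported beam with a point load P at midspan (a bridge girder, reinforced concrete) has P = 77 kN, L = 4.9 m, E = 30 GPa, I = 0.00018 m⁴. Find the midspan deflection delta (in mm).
Model: a simply supported beam with a point load P at midspan, so delta = (P·L^3) / (48·E·I).
Convert to SI units:
  P = 77 kN = 77000 N
  E = 30 GPa = 3 × 10¹⁰ Pa
Substitute:
  delta = (77000 × 4.9^3) / (48 × (3 × 10¹⁰) × 0.00018)
  delta = 0.03495 m
Convert: delta = 0.03495 m = 34.95 mm
Final answer: delta = 34.95 mm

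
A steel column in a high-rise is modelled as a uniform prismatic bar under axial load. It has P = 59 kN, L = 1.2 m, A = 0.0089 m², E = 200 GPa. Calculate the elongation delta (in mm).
Model: a uniform prismatic bar under axial load, so delta = (P·L) / (A·E).
Convert to SI units:
  P = 59 kN = 59000 N
  E = 200 GPa = 2 × 10¹¹ Pa
Substitute:
  delta = (59000 × 1.2) / (0.0089 × (2 × 10¹¹))
  delta = 3.978 × 10⁻⁵ m
Convert: delta = 3.978 × 10⁻⁵ m = 0.03978 mm
Final answer: delta = 0.03978 mm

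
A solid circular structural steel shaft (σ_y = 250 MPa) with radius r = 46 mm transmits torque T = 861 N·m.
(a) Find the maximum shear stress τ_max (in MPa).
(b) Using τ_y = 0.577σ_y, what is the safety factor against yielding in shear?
(a) For a solid circular shaft, τ_max = T·r/J with J = π·r^4/2, i.e. τ_max = 2·T / (π·r^3). Convert r = 46 mm = 0.046 m.
  τ_max = (2 × 861) / (π × 0.046^3) = 5.631 × 10⁶ Pa = 5.631 MPa
(b) τ_y = 0.577 × 250 = 144.25 MPa
  SF = τ_y/τ_max = 144.25 / 5.631 = 25.62
Final answer: (a) τ_max = 5.631 MPa, (b) SF = 25.62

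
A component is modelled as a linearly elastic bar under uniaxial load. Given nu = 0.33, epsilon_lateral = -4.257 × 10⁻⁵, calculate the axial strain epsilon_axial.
Model: a linearly elastic bar under uniaxial load, so epsilon_lateral = -nu·epsilon_axial.
Solve for epsilon_axial: epsilon_axial = -epsilon_lateral / nu.
Substitute:
  epsilon_axial = -(-4.257 × 10⁻⁵) / 0.33
  epsilon_axial = 0.000129
Final answer: epsilon_axial = 0.000129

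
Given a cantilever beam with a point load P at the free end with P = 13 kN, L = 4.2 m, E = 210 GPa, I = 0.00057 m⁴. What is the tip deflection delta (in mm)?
Model: a cantilever beam with a point load P at the free end, so delta = (P·L^3) / (3·E·I).
Convert to SI units:
  P = 13 kN = 13000 N
  E = 210 GPa = 2.1 × 10¹¹ Pa
Substitute:
  delta = (13000 × 4.2^3) / (3 × (2.1 × 10¹¹) × 0.00057)
  delta = 0.002682 m
Convert: delta = 0.002682 m = 2.682 mm
Final answer: delta = 2.682 mm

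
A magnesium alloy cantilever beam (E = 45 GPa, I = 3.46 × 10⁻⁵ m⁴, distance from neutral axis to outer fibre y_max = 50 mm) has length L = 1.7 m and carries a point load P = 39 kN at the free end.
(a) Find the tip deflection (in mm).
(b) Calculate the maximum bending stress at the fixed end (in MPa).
(a) Tip deflection of a cantilever with an end point load: δ = P·L^3 / (3·E·I). Convert P = 39 kN = 39000 N, E = 45 GPa = 4.5 × 10¹⁰ Pa.
  δ = (39000 × 1.7^3) / (3 × (4.5 × 10¹⁰) × (3.46 × 10⁻⁵)) = 0.04102 m = 41.02 mm
(b) Maximum bending moment at the fixed end: M = P·L = 39000 × 1.7 = 66300 N·m. Convert y_max = 50 mm = 0.05 m.
  σ = M·y_max / I = (66300 × 0.05) / (3.46 × 10⁻⁵) = 9.581 × 10⁷ Pa = 95.81 MPa
Final answer: (a) δ = 41.02 mm, (b) σ = 95.81 MPa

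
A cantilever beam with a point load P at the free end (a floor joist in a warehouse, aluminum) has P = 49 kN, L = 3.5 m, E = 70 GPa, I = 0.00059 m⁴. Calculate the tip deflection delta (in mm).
Model: a cantilever beam with a point load P at the free end, so delta = (P·L^3) / (3·E·I).
Convert to SI units:
  P = 49 kN = 49000 N
  E = 70 GPa = 7 × 10¹⁰ Pa
Substitute:
  delta = (49000 × 3.5^3) / (3 × (7 × 10¹⁰) × 0.00059)
  delta = 0.01696 m
Convert: delta = 0.01696 m = 16.96 mm
Final answer: delta = 16.96 mm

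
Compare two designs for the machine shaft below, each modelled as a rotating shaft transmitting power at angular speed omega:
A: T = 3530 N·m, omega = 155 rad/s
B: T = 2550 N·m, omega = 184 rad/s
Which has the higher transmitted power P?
Model: a rotating shaft transmitting power at angular speed omega, so P = T·omega (SI units).
  A: P = 3530 × 155 = 547200 W = 547.2 kW
  B: P = 2550 × 184 = 469200 W = 469.2 kW
547.2 kW > 469.2 kW, so A is larger.
Final answer: A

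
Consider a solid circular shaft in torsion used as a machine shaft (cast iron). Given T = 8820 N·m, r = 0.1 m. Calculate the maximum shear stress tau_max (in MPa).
Model: a solid circular shaft in torsion, so tau_max = (2·T) / (π·r^3).
Substitute:
  tau_max = (2 × 8820) / (π × 0.1^3)
  tau_max = 5.615 × 10⁶ Pa
Convert: tau_max = 5.615 × 10⁶ Pa = 5.615 MPa
Final answer: tau_max = 5.615 MPa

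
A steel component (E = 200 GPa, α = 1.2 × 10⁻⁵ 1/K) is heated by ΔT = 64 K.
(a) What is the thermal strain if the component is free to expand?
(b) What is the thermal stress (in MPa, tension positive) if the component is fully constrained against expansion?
(a) Free thermal strain ε_th = α·ΔT = (1.2 × 10⁻⁵) × 64 = 0.000768
(b) Fully constrained, the expansion is suppressed, so σ = -E·α·ΔT. Convert E = 200 GPa = 2 × 10¹¹ Pa.
  σ = -(2 × 10¹¹) × (1.2 × 10⁻⁵) × 64 = -1.536 × 10⁸ Pa = -153.6 MPa (compressive)
Final answer: (a) ε_th = 0.000768, (b) σ = -153.6 MPa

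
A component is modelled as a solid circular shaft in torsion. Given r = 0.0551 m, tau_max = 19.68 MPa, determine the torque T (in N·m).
Model: a solid circular shaft in torsion, so tau_max = (2·T) / (π·r^3).
Solve for T: T = (π·tau_max·r^3) / 2.
Convert to SI units:
  tau_max = 19.68 MPa = 1.968 × 10⁷ Pa
Substitute:
  T = (π × (1.968 × 10⁷) × 0.0551^3) / 2
  T = 5171 N·m
Final answer: T = 5171 N·m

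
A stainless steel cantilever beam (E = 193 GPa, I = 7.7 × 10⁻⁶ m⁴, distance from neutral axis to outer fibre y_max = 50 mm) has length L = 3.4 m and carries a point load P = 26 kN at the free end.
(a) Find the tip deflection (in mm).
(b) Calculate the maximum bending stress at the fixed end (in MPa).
(a) Tip deflection of a cantilever with an end point load: δ = P·L^3 / (3·E·I). Convert P = 26 kN = 26000 N, E = 193 GPa = 1.93 × 10¹¹ Pa.
  δ = (26000 × 3.4^3) / (3 × (1.93 × 10¹¹) × (7.7 × 10⁻⁶)) = 0.2292 m = 229.2 mm
(b) Maximum bending moment at the fixed end: M = P·L = 26000 × 3.4 = 88400 N·m. Convert y_max = 50 mm = 0.05 m.
  σ = M·y_max / I = (88400 × 0.05) / (7.7 × 10⁻⁶) = 5.74 × 10⁸ Pa = 574 MPa
Final answer: (a) δ = 229.2 mm, (b) σ = 574 MPa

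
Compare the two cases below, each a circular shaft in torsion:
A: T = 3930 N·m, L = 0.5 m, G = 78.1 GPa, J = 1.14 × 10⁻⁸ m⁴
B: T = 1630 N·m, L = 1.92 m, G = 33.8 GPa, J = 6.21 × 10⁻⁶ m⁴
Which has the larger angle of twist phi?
Model: a circular shaft in torsion, so phi = (T·L) / (G·J) (SI units).
  A: phi = (3930 × 0.5) / ((7.81 × 10¹⁰) × (1.14 × 10⁻⁸)) = 2.207 rad = 126.5°
  B: phi = (1630 × 1.92) / ((3.38 × 10¹⁰) × (6.21 × 10⁻⁶)) = 0.01491 rad = 0.8543°
126.5° > 0.8543°, so A is larger.
Final answer: A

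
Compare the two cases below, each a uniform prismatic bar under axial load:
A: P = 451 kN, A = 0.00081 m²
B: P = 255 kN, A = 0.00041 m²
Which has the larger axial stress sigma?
Model: a uniform prismatic bar under axial load, so sigma = P / A (SI units).
  A: sigma = 451000 / 0.00081 = 5.568 × 10⁸ Pa = 556.8 MPa
  B: sigma = 255000 / 0.00041 = 6.22 × 10⁸ Pa = 622 MPa
622 MPa > 556.8 MPa, so B is larger.
Final answer: B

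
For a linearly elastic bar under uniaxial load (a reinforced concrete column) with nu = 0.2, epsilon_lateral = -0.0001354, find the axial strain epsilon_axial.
Model: a linearly elastic bar under uniaxial load, so epsilon_lateral = -nu·epsilon_axial.
Solve for epsilon_axial: epsilon_axial = -epsilon_lateral / nu.
Substitute:
  epsilon_axial = -(-0.0001354) / 0.2
  epsilon_axial = 0.000677
Final answer: epsilon_axial = 0.000677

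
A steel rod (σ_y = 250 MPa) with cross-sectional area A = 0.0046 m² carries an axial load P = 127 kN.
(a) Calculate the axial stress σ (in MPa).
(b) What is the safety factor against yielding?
(a) Axial stress σ = P/A. Convert P = 127 kN = 127000 N.
  σ = 127000 / 0.0046 = 2.761 × 10⁷ Pa = 27.61 MPa
(b) Safety factor SF = σ_y/σ = 250 / 27.61 = 9.055
Final answer: (a) σ = 27.61 MPa, (b) SF = 9.055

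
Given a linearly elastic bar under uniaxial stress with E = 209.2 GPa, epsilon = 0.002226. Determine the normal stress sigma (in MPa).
Model: a linearly elastic bar under uniaxial stress, so sigma = E·epsilon.
Convert to SI units:
  E = 209.2 GPa = 2.092 × 10¹¹ Pa
Substitute:
  sigma = (2.092 × 10¹¹) × 0.002226
  sigma = 4.657 × 10⁸ Pa
Convert: sigma = 4.657 × 10⁸ Pa = 465.7 MPa
Final answer: sigma = 465.7 MPa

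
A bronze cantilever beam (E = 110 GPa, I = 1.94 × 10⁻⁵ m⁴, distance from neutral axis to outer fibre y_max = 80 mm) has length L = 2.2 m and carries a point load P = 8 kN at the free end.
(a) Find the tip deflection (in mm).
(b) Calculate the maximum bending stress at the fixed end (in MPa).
(a) Tip deflection of a cantilever with an end point load: δ = P·L^3 / (3·E·I). Convert P = 8 kN = 8000 N, E = 110 GPa = 1.1 × 10¹¹ Pa.
  δ = (8000 × 2.2^3) / (3 × (1.1 × 10¹¹) × (1.94 × 10⁻⁵)) = 0.01331 m = 13.31 mm
(b) Maximum bending moment at the fixed end: M = P·L = 8000 × 2.2 = 17600 N·m. Convert y_max = 80 mm = 0.08 m.
  σ = M·y_max / I = (17600 × 0.08) / (1.94 × 10⁻⁵) = 7.258 × 10⁷ Pa = 72.58 MPa
Final answer: (a) δ = 13.31 mm, (b) σ = 72.58 MPa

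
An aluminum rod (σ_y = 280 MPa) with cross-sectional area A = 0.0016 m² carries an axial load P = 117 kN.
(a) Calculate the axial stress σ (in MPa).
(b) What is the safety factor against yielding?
(a) Axial stress σ = P/A. Convert P = 117 kN = 117000 N.
  σ = 117000 / 0.0016 = 7.312 × 10⁷ Pa = 73.12 MPa
(b) Safety factor SF = σ_y/σ = 280 / 73.12 = 3.829
Final answer: (a) σ = 73.12 MPa, (b) SF = 3.829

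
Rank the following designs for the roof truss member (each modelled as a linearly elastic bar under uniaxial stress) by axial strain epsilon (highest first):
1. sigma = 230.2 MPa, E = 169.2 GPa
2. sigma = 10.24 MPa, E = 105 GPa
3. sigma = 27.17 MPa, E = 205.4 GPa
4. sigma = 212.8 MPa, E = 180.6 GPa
Model: a linearly elastic bar under uniaxial stress, so epsilon = sigma / E (SI units).
  Case 1: epsilon = (2.302 × 10⁸) / (1.692 × 10¹¹) = 0.001361
  Case 2: epsilon = (1.024 × 10⁷) / (1.05 × 10¹¹) = 9.752 × 10⁻⁵
  Case 3: epsilon = (2.717 × 10⁷) / (2.054 × 10¹¹) = 0.0001323
  Case 4: epsilon = (2.128 × 10⁸) / (1.806 × 10¹¹) = 0.001178
Ordering: 0.001361 (case 1) > 0.001178 (case 4) > 0.0001323 (case 3) > 9.752 × 10⁻⁵ (case 2)
Final answer: 1, 4, 3, 2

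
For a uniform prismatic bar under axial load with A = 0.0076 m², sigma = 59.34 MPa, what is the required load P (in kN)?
Model: a uniform prismatic bar under axial load, so sigma = P / A.
Solve for P: P = sigma·A.
Convert to SI units:
  sigma = 59.34 MPa = 5.934 × 10⁷ Pa
Substitute:
  P = (5.934 × 10⁷) × 0.0076
  P = 451000 N
Convert: P = 451000 N = 451 kN
Final answer: P = 451 kN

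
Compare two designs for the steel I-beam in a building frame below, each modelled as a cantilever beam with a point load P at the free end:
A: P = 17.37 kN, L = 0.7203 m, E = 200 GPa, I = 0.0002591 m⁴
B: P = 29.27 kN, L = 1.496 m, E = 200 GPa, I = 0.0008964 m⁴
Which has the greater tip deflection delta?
Model: a cantilever beam with a point load P at the free end, so delta = (P·L^3) / (3·E·I) (SI units).
  A: delta = (17370 × 0.7203^3) / (3 × (2 × 10¹¹) × 0.0002591) = 4.176 × 10⁻⁵ m = 0.04176 mm
  B: delta = (29270 × 1.496^3) / (3 × (2 × 10¹¹) × 0.0008964) = 0.0001822 m = 0.1822 mm
0.1822 mm > 0.04176 mm, so B is larger.
Final answer: B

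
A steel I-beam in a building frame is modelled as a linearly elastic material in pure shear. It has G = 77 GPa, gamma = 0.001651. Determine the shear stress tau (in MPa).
Model: a linearly elastic material in pure shear, so tau = G·gamma.
Convert to SI units:
  G = 77 GPa = 7.7 × 10¹⁰ Pa
Substitute:
  tau = (7.7 × 10¹⁰) × 0.001651
  tau = 1.271 × 10⁸ Pa
Convert: tau = 1.271 × 10⁸ Pa = 127.1 MPa
Final answer: tau = 127.1 MPa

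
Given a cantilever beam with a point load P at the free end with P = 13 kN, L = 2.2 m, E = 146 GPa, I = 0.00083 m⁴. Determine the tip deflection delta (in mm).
Model: a cantilever beam with a point load P at the free end, so delta = (P·L^3) / (3·E·I).
Convert to SI units:
  P = 13 kN = 13000 N
  E = 146 GPa = 1.46 × 10¹¹ Pa
Substitute:
  delta = (13000 × 2.2^3) / (3 × (1.46 × 10¹¹) × 0.00083)
  delta = 0.0003808 m
Convert: delta = 0.0003808 m = 0.3808 mm
Final answer: delta = 0.3808 mm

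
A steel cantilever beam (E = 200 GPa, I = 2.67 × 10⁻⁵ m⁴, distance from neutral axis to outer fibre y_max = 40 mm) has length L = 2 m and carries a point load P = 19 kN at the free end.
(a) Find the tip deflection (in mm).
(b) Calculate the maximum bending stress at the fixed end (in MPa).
(a) Tip deflection of a cantilever with an end point load: δ = P·L^3 / (3·E·I). Convert P = 19 kN = 19000 N, E = 200 GPa = 2 × 10¹¹ Pa.
  δ = (19000 × 2^3) / (3 × (2 × 10¹¹) × (2.67 × 10⁻⁵)) = 0.009488 m = 9.488 mm
(b) Maximum bending moment at the fixed end: M = P·L = 19000 × 2 = 38000 N·m. Convert y_max = 40 mm = 0.04 m.
  σ = M·y_max / I = (38000 × 0.04) / (2.67 × 10⁻⁵) = 5.693 × 10⁷ Pa = 56.93 MPa
Final answer: (a) δ = 9.488 mm, (b) σ = 56.93 MPa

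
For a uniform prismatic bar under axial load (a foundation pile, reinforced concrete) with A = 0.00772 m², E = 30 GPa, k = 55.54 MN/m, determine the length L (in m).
Model: a uniform prismatic bar under axial load, so k = (A·E) / L.
Solve for L: L = (A·E) / k.
Convert to SI units:
  E = 30 GPa = 3 × 10¹⁰ Pa
  k = 55.54 MN/m = 5.554 × 10⁷ N/m
Substitute:
  L = (0.00772 × (3 × 10¹⁰)) / (5.554 × 10⁷)
  L = 4.17 m
Final answer: L = 4.17 m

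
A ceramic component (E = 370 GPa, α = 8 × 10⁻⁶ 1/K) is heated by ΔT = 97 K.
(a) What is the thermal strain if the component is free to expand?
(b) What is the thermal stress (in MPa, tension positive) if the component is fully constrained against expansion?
(a) Free thermal strain ε_th = α·ΔT = (8 × 10⁻⁶) × 97 = 0.000776
(b) Fully constrained, the expansion is suppressed, so σ = -E·α·ΔT. Convert E = 370 GPa = 3.7 × 10¹¹ Pa.
  σ = -(3.7 × 10¹¹) × (8 × 10⁻⁶) × 97 = -2.871 × 10⁸ Pa = -287.1 MPa (compressive)
Final answer: (a) ε_th = 0.000776, (b) σ = -287.1 MPa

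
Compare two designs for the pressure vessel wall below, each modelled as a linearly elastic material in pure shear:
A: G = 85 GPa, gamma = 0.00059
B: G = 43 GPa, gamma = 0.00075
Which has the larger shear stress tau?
Model: a linearly elastic material in pure shear, so tau = G·gamma (SI units).
  A: tau = (8.5 × 10¹⁰) × 0.00059 = 5.015 × 10⁷ Pa = 50.15 MPa
  B: tau = (4.3 × 10¹⁰) × 0.00075 = 3.225 × 10⁷ Pa = 32.25 MPa
50.15 MPa > 32.25 MPa, so A is larger.
Final answer: A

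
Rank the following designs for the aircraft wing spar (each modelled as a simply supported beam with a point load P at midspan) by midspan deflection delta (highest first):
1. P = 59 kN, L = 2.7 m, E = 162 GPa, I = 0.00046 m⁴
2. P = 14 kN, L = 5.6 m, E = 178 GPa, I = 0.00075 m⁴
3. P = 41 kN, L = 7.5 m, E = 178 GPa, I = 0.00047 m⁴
Model: a simply supported beam with a point load P at midspan, so delta = (P·L^3) / (48·E·I) (SI units).
  Case 1: delta = (59000 × 2.7^3) / (48 × (1.62 × 10¹¹) × 0.00046) = 0.0003247 m = 0.3247 mm
  Case 2: delta = (14000 × 5.6^3) / (48 × (1.78 × 10¹¹) × 0.00075) = 0.0003837 m = 0.3837 mm
  Case 3: delta = (41000 × 7.5^3) / (48 × (1.78 × 10¹¹) × 0.00047) = 0.004307 m = 4.307 mm
Ordering: 4.307 mm (case 3) > 0.3837 mm (case 2) > 0.3247 mm (case 1)
Final answer: 3, 2, 1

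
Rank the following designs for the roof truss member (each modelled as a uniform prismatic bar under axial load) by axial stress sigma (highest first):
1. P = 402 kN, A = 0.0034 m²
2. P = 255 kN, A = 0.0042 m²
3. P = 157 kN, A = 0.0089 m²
Model: a uniform prismatic bar under axial load, so sigma = P / A (SI units).
  Case 1: sigma = 402000 / 0.0034 = 1.182 × 10⁸ Pa = 118.2 MPa
  Case 2: sigma = 255000 / 0.0042 = 6.071 × 10⁷ Pa = 60.71 MPa
  Case 3: sigma = 157000 / 0.0089 = 1.764 × 10⁷ Pa = 17.64 MPa
Ordering: 118.2 MPa (case 1) > 60.71 MPa (case 2) > 17.64 MPa (case 3)
Final answer: 1, 2, 3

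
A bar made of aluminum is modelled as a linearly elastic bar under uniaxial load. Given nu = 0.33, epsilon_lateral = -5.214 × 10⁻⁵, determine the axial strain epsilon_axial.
Model: a linearly elastic bar under uniaxial load, so epsilon_lateral = -nu·epsilon_axial.
Solve for epsilon_axial: epsilon_axial = -epsilon_lateral / nu.
Substitute:
  epsilon_axial = -(-5.214 × 10⁻⁵) / 0.33
  epsilon_axial = 0.000158
Final answer: epsilon_axial = 0.000158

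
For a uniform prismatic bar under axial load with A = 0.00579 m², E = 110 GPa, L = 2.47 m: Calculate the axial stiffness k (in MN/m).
Model: a uniform prismatic bar under axial load, so k = (A·E) / L.
Convert to SI units:
  E = 110 GPa = 1.1 × 10¹¹ Pa
Substitute:
  k = (0.00579 × (1.1 × 10¹¹)) / 2.47
  k = 2.579 × 10⁸ N/m
Convert: k = 2.579 × 10⁸ N/m = 257.9 MN/m
Final answer: k = 257.9 MN/m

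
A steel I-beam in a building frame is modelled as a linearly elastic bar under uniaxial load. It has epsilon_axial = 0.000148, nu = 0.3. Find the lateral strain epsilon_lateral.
Model: a linearly elastic bar under uniaxial load, so epsilon_lateral = -nu·epsilon_axial.
Substitute:
  epsilon_lateral = -(0.3 × 0.000148)
  epsilon_lateral = -4.44 × 10⁻⁵
Final answer: epsilon_lateral = -4.44 × 10⁻⁵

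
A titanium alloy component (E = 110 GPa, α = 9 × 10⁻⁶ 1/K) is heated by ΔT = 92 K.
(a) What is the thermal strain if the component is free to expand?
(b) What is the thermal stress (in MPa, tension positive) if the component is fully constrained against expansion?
(a) Free thermal strain ε_th = α·ΔT = (9 × 10⁻⁶) × 92 = 0.000828
(b) Fully constrained, the expansion is suppressed, so σ = -E·α·ΔT. Convert E = 110 GPa = 1.1 × 10¹¹ Pa.
  σ = -(1.1 × 10¹¹) × (9 × 10⁻⁶) × 92 = -9.108 × 10⁷ Pa = -91.08 MPa (compressive)
Final answer: (a) ε_th = 0.000828, (b) σ = -91.08 MPa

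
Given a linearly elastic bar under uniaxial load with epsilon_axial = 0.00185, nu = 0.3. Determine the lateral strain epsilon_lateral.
Model: a linearly elastic bar under uniaxial load, so epsilon_lateral = -nu·epsilon_axial.
Substitute:
  epsilon_lateral = -(0.3 × 0.00185)
  epsilon_lateral = -0.000555
Final answer: epsilon_lateral = -0.000555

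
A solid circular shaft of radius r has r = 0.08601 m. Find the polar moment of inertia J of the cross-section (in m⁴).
Model: a solid circular shaft of radius r, so J = (π·r^4) / 2.
Substitute:
  J = (π × 0.08601^4) / 2
  J = 8.596 × 10⁻⁵ m⁴
Final answer: J = 8.596 × 10⁻⁵ m⁴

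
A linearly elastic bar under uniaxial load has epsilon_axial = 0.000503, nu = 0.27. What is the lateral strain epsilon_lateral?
Model: a linearly elastic bar under uniaxial load, so epsilon_lateral = -nu·epsilon_axial.
Substitute:
  epsilon_lateral = -(0.27 × 0.000503)
  epsilon_lateral = -0.0001358
Final answer: epsilon_lateral = -0.0001358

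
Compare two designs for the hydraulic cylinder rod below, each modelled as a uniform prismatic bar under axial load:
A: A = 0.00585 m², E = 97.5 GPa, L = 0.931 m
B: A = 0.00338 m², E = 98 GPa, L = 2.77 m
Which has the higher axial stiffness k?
Model: a uniform prismatic bar under axial load, so k = (A·E) / L (SI units).
  A: k = (0.00585 × (9.75 × 10¹⁰)) / 0.931 = 6.126 × 10⁸ N/m = 612.6 MN/m
  B: k = (0.00338 × (9.8 × 10¹⁰)) / 2.77 = 1.196 × 10⁸ N/m = 119.6 MN/m
612.6 MN/m > 119.6 MN/m, so A is larger.
Final answer: A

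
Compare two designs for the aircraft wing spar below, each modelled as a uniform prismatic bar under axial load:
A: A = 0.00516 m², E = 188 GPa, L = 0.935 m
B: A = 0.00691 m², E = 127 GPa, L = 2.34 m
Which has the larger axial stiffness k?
Model: a uniform prismatic bar under axial load, so k = (A·E) / L (SI units).
  A: k = (0.00516 × (1.88 × 10¹¹)) / 0.935 = 1.038 × 10⁹ N/m = 1038 MN/m
  B: k = (0.00691 × (1.27 × 10¹¹)) / 2.34 = 3.75 × 10⁸ N/m = 375 MN/m
1038 MN/m > 375 MN/m, so A is larger.
Final answer: A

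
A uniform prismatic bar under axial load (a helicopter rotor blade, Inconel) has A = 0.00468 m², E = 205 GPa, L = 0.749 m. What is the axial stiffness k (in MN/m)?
Model: a uniform prismatic bar under axial load, so k = (A·E) / L.
Convert to SI units:
  E = 205 GPa = 2.05 × 10¹¹ Pa
Substitute:
  k = (0.00468 × (2.05 × 10¹¹)) / 0.749
  k = 1.281 × 10⁹ N/m
Convert: k = 1.281 × 10⁹ N/m = 1281 MN/m
Final answer: k = 1281 MN/m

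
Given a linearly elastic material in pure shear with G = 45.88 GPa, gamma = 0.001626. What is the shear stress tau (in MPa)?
Model: a linearly elastic material in pure shear, so tau = G·gamma.
Convert to SI units:
  G = 45.88 GPa = 4.588 × 10¹⁰ Pa
Substitute:
  tau = (4.588 × 10¹⁰) × 0.001626
  tau = 7.46 × 10⁷ Pa
Convert: tau = 7.46 × 10⁷ Pa = 74.6 MPa
Final answer: tau = 74.6 MPa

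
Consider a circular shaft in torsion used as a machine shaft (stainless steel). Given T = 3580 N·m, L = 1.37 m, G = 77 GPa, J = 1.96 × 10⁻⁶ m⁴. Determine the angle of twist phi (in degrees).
Model: a circular shaft in torsion, so phi = (T·L) / (G·J).
Convert to SI units:
  G = 77 GPa = 7.7 × 10¹⁰ Pa
Substitute:
  phi = (3580 × 1.37) / ((7.7 × 10¹⁰) × (1.96 × 10⁻⁶))
  phi = 0.0325 rad
Convert to degrees: phi = 0.0325 × 180/π = 1.862°
Final answer: phi = 1.862°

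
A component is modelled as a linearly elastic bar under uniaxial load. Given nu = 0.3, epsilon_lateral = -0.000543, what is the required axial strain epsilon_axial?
Model: a linearly elastic bar under uniaxial load, so epsilon_lateral = -nu·epsilon_axial.
Solve for epsilon_axial: epsilon_axial = -epsilon_lateral / nu.
Substitute:
  epsilon_axial = -(-0.000543) / 0.3
  epsilon_axial = 0.00181
Final answer: epsilon_axial = 0.00181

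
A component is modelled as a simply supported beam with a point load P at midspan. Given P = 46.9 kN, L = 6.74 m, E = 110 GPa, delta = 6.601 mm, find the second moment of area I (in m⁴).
Model: a simply supported beam with a point load P at midspan, so delta = (P·L^3) / (48·E·I).
Solve for I: I = (P·L^3) / (48·delta·E).
Convert to SI units:
  P = 46.9 kN = 46900 N
  E = 110 GPa = 1.1 × 10¹¹ Pa
  delta = 6.601 mm = 0.006601 m
Substitute:
  I = (46900 × 6.74^3) / (48 × 0.006601 × (1.1 × 10¹¹))
  I = 0.000412 m⁴
Final answer: I = 0.000412 m⁴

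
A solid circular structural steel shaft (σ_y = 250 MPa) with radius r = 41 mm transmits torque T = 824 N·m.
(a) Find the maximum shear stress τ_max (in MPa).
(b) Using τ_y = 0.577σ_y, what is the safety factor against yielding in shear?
(a) For a solid circular shaft, τ_max = T·r/J with J = π·r^4/2, i.e. τ_max = 2·T / (π·r^3). Convert r = 41 mm = 0.041 m.
  τ_max = (2 × 824) / (π × 0.041^3) = 7.611 × 10⁶ Pa = 7.611 MPa
(b) τ_y = 0.577 × 250 = 144.25 MPa
  SF = τ_y/τ_max = 144.25 / 7.611 = 18.95
Final answer: (a) τ_max = 7.611 MPa, (b) SF = 18.95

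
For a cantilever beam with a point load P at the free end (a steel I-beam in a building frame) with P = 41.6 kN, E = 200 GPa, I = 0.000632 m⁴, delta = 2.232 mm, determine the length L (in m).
Model: a cantilever beam with a point load P at the free end, so delta = (P·L^3) / (3·E·I).
Solve for L: L = ((3·delta·E·I) / P)^(1/3).
Convert to SI units:
  P = 41.6 kN = 41600 N
  E = 200 GPa = 2 × 10¹¹ Pa
  delta = 2.232 mm = 0.002232 m
Substitute:
  L = ((3 × 0.002232 × (2 × 10¹¹) × 0.000632) / 41600)^(1/3)
  L = 2.73 m
Final answer: L = 2.73 m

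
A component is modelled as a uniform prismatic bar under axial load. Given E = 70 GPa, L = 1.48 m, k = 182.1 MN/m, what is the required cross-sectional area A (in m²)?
Model: a uniform prismatic bar under axial load, so k = (A·E) / L.
Solve for A: A = (k·L) / E.
Convert to SI units:
  E = 70 GPa = 7 × 10¹⁰ Pa
  k = 182.1 MN/m = 1.821 × 10⁸ N/m
Substitute:
  A = ((1.821 × 10⁸) × 1.48) / (7 × 10¹⁰)
  A = 0.00385 m²
Final answer: A = 0.00385 m²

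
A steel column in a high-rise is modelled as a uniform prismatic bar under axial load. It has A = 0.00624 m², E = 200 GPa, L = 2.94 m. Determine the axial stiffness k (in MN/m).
Model: a uniform prismatic bar under axial load, so k = (A·E) / L.
Convert to SI units:
  E = 200 GPa = 2 × 10¹¹ Pa
Substitute:
  k = (0.00624 × (2 × 10¹¹)) / 2.94
  k = 4.245 × 10⁸ N/m
Convert: k = 4.245 × 10⁸ N/m = 424.5 MN/m
Final answer: k = 424.5 MN/m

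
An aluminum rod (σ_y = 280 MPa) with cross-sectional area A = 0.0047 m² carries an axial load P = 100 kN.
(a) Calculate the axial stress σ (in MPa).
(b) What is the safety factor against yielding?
(a) Axial stress σ = P/A. Convert P = 100 kN = 100000 N.
  σ = 100000 / 0.0047 = 2.128 × 10⁷ Pa = 21.28 MPa
(b) Safety factor SF = σ_y/σ = 280 / 21.28 = 13.16
Final answer: (a) σ = 21.28 MPa, (b) SF = 13.16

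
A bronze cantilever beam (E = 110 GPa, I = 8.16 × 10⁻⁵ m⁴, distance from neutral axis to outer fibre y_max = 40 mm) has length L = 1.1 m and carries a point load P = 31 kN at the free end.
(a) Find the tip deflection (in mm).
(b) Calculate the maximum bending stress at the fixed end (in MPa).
(a) Tip deflection of a cantilever with an end point load: δ = P·L^3 / (3·E·I). Convert P = 31 kN = 31000 N, E = 110 GPa = 1.1 × 10¹¹ Pa.
  δ = (31000 × 1.1^3) / (3 × (1.1 × 10¹¹) × (8.16 × 10⁻⁵)) = 0.001532 m = 1.532 mm
(b) Maximum bending moment at the fixed end: M = P·L = 31000 × 1.1 = 34100 N·m. Convert y_max = 40 mm = 0.04 m.
  σ = M·y_max / I = (34100 × 0.04) / (8.16 × 10⁻⁵) = 1.672 × 10⁷ Pa = 16.72 MPa
Final answer: (a) δ = 1.532 mm, (b) σ = 16.72 MPa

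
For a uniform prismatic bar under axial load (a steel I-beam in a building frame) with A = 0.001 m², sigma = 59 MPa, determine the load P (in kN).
Model: a uniform prismatic bar under axial load, so sigma = P / A.
Solve for P: P = sigma·A.
Convert to SI units:
  sigma = 59 MPa = 5.9 × 10⁷ Pa
Substitute:
  P = (5.9 × 10⁷) × 0.001
  P = 59000 N
Convert: P = 59000 N = 59 kN
Final answer: P = 59 kN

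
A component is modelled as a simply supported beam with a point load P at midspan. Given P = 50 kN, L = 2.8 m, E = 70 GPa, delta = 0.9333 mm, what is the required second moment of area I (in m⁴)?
Model: a simply supported beam with a point load P at midspan, so delta = (P·L^3) / (48·E·I).
Solve for I: I = (P·L^3) / (48·delta·E).
Convert to SI units:
  P = 50 kN = 50000 N
  E = 70 GPa = 7 × 10¹⁰ Pa
  delta = 0.9333 mm = 0.0009333 m
Substitute:
  I = (50000 × 2.8^3) / (48 × 0.0009333 × (7 × 10¹⁰))
  I = 0.00035 m⁴
Final answer: I = 0.00035 m⁴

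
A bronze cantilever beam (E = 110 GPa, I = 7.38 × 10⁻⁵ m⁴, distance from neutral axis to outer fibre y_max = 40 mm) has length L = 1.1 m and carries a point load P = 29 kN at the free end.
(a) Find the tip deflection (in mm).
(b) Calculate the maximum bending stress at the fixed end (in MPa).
(a) Tip deflection of a cantilever with an end point load: δ = P·L^3 / (3·E·I). Convert P = 29 kN = 29000 N, E = 110 GPa = 1.1 × 10¹¹ Pa.
  δ = (29000 × 1.1^3) / (3 × (1.1 × 10¹¹) × (7.38 × 10⁻⁵)) = 0.001585 m = 1.585 mm
(b) Maximum bending moment at the fixed end: M = P·L = 29000 × 1.1 = 31900 N·m. Convert y_max = 40 mm = 0.04 m.
  σ = M·y_max / I = (31900 × 0.04) / (7.38 × 10⁻⁵) = 1.729 × 10⁷ Pa = 17.29 MPa
Final answer: (a) δ = 1.585 mm, (b) σ = 17.29 MPa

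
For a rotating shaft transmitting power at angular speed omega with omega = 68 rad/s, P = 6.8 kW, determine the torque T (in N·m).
Model: a rotating shaft transmitting power at angular speed omega, so P = T·omega.
Solve for T: T = P / omega.
Convert to SI units:
  P = 6.8 kW = 6800 W
Substitute:
  T = 6800 / 68
  T = 100 N·m
Final answer: T = 100 N·m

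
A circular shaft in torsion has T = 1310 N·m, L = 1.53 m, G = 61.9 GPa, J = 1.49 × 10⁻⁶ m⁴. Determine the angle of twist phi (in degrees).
Model: a circular shaft in torsion, so phi = (T·L) / (G·J).
Convert to SI units:
  G = 61.9 GPa = 6.19 × 10¹⁰ Pa
Substitute:
  phi = (1310 × 1.53) / ((6.19 × 10¹⁰) × (1.49 × 10⁻⁶))
  phi = 0.02173 rad
Convert to degrees: phi = 0.02173 × 180/π = 1.245°
Final answer: phi = 1.245°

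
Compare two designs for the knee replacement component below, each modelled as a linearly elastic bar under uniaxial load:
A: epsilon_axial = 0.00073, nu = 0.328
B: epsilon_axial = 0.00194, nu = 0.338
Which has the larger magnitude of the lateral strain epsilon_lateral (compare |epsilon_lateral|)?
Model: a linearly elastic bar under uniaxial load, so epsilon_lateral = -nu·epsilon_axial (SI units).
  A: epsilon_lateral = -(0.328 × 0.00073) = -0.0002394
  B: epsilon_lateral = -(0.338 × 0.00194) = -0.0006557
|epsilon_lateral|: A = 0.0002394, B = 0.0006557, so B is larger in magnitude.
Final answer: B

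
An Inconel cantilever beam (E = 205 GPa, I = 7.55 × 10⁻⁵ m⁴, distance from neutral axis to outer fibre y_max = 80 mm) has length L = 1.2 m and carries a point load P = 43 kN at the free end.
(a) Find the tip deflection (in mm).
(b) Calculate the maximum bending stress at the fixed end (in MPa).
(a) Tip deflection of a cantilever with an end point load: δ = P·L^3 / (3·E·I). Convert P = 43 kN = 43000 N, E = 205 GPa = 2.05 × 10¹¹ Pa.
  δ = (43000 × 1.2^3) / (3 × (2.05 × 10¹¹) × (7.55 × 10⁻⁵)) = 0.0016 m = 1.6 mm
(b) Maximum bending moment at the fixed end: M = P·L = 43000 × 1.2 = 51600 N·m. Convert y_max = 80 mm = 0.08 m.
  σ = M·y_max / I = (51600 × 0.08) / (7.55 × 10⁻⁵) = 5.468 × 10⁷ Pa = 54.68 MPa
Final answer: (a) δ = 1.6 mm, (b) σ = 54.68 MPa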